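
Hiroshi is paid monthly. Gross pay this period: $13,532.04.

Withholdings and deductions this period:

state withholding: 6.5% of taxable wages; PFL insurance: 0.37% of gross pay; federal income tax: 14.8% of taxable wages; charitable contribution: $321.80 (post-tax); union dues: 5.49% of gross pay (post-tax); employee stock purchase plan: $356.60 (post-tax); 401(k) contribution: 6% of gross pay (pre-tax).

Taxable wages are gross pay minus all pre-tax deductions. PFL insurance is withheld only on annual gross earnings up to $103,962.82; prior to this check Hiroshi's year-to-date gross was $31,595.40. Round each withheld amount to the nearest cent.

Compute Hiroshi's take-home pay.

$8,539.35

401(k) contribution: $13,532.04 × 0.06 = $811.92
Taxable wages = $13,532.04 − $811.92 = $12,720.12
State withholding: $12,720.12 × 0.065 = $826.81
Federal income tax: $12,720.12 × 0.148 = $1,882.58
PFL insurance: cap not yet reached, full $13,532.04 is subject → $13,532.04 × 0.0037 = $50.07
Employee stock purchase plan: $356.60
Union dues: $13,532.04 × 0.0549 = $742.91
Charitable contribution: $321.80
Total deductions = $811.92 + $826.81 + $1,882.58 + $50.07 + $356.60 + $742.91 + $321.80 = $4,992.69
Net pay = $13,532.04 − $4,992.69 = $8,539.35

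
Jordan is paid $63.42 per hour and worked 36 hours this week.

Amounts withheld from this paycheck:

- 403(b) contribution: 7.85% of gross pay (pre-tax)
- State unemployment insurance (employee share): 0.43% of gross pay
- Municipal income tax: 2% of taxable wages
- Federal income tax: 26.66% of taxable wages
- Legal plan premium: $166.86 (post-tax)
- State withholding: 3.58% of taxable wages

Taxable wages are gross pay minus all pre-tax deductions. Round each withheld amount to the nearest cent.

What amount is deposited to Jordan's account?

Gross pay: 36 × $63.42 = $2,283.12
403(b) contribution: $2,283.12 × 0.0785 = $179.22
Taxable wages = $2,283.12 − $179.22 = $2,103.90
Federal income tax: $2,103.90 × 0.2666 = $560.90
State withholding: $2,103.90 × 0.0358 = $75.32
Municipal income tax: $2,103.90 × 0.02 = $42.08
State unemployment insurance (employee share): $2,283.12 × 0.0043 = $9.82
Legal plan premium: $166.86
Total deductions = $179.22 + $560.90 + $75.32 + $42.08 + $9.82 + $166.86 = $1,034.20
Net pay = $2,283.12 − $1,034.20 = $1,248.92

$1,248.92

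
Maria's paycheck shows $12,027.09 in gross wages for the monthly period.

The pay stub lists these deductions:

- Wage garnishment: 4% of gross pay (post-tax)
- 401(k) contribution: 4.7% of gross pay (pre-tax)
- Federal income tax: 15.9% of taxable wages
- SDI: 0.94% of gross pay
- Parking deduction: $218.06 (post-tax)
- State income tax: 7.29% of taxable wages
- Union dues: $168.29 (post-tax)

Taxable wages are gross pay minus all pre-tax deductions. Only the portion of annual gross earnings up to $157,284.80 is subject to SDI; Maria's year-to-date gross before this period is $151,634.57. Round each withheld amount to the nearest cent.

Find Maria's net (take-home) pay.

401(k) contribution: $12,027.09 × 0.047 = $565.27
Taxable wages = $12,027.09 − $565.27 = $11,461.82
State income tax: $11,461.82 × 0.0729 = $835.57
Federal income tax: $11,461.82 × 0.159 = $1,822.43
SDI: only $157,284.80 − $151,634.57 = $5,650.23 of this check is subject → $5,650.23 × 0.0094 = $53.11
Union dues: $168.29
Parking deduction: $218.06
Wage garnishment: $12,027.09 × 0.04 = $481.08
Total deductions = $565.27 + $835.57 + $1,822.43 + $53.11 + $168.29 + $218.06 + $481.08 = $4,143.81
Net pay = $12,027.09 − $4,143.81 = $7,883.28

$7,883.28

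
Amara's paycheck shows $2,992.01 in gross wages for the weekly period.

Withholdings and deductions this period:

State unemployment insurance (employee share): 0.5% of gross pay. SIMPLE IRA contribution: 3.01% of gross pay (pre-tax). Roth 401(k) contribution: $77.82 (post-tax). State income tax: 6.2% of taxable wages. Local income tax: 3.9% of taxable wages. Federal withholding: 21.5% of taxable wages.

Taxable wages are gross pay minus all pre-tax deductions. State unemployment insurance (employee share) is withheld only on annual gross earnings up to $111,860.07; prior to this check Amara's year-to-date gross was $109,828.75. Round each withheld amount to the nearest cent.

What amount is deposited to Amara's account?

$1,896.95

SIMPLE IRA contribution: $2,992.01 × 0.0301 = $90.06
Taxable wages = $2,992.01 − $90.06 = $2,901.95
State income tax: $2,901.95 × 0.062 = $179.92
Federal withholding: $2,901.95 × 0.215 = $623.92
Local income tax: $2,901.95 × 0.039 = $113.18
State unemployment insurance (employee share): only $111,860.07 − $109,828.75 = $2,031.32 of this check is subject → $2,031.32 × 0.005 = $10.16
Roth 401(k) contribution: $77.82
Total deductions = $90.06 + $179.92 + $623.92 + $113.18 + $10.16 + $77.82 = $1,095.06
Net pay = $2,992.01 − $1,095.06 = $1,896.95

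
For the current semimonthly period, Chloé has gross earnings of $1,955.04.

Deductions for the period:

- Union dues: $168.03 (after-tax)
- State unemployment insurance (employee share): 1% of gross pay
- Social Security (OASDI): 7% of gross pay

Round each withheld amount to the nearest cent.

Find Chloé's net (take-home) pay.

$1,630.61

Social Security (OASDI): $1,955.04 × 0.07 = $136.85
State unemployment insurance (employee share): $1,955.04 × 0.01 = $19.55
Union dues: $168.03
Total deductions = $136.85 + $19.55 + $168.03 = $324.43
Net pay = $1,955.04 − $324.43 = $1,630.61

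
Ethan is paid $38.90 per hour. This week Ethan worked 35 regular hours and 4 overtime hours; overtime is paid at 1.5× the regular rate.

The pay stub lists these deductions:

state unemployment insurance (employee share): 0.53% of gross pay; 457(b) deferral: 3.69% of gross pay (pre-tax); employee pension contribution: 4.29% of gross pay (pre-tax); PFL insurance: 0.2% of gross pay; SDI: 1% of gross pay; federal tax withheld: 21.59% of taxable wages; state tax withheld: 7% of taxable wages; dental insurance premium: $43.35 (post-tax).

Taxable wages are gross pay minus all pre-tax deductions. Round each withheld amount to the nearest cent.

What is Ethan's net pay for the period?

Regular pay: 35 × $38.90 = $1361.50
Overtime pay: 4 × $38.90 × 1.5 = $233.40
Gross pay = $1361.50 + $233.40 = $1594.90
Employee pension contribution: $1594.90 × 0.0429 = $68.42
457(b) deferral: $1594.90 × 0.0369 = $58.85
Pre-tax total = $68.42 + $58.85 = $127.27
Taxable wages = $1594.90 − $127.27 = $1467.63
State tax withheld: $1467.63 × 0.07 = $102.73
Federal tax withheld: $1467.63 × 0.2159 = $316.86
PFL insurance: $1594.90 × 0.002 = $3.19
State unemployment insurance (employee share): $1594.90 × 0.0053 = $8.45
SDI: $1594.90 × 0.01 = $15.95
Dental insurance premium: $43.35
Total deductions = $68.42 + $58.85 + $102.73 + $316.86 + $3.19 + $8.45 + $15.95 + $43.35 = $617.80
Net pay = $1594.90 − $617.80 = $977.10

$977.10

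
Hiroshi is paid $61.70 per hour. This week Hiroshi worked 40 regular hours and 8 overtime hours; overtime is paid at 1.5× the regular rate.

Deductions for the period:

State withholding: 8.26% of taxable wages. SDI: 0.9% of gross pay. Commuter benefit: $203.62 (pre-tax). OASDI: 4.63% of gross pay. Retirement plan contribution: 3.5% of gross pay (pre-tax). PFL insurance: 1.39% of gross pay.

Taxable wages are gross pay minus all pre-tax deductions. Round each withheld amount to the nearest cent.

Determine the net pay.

$2,431.54

Regular pay: 40 × $61.70 = $2,468.00
Overtime pay: 8 × $61.70 × 1.5 = $740.40
Gross pay = $2,468.00 + $740.40 = $3,208.40
Retirement plan contribution: $3,208.40 × 0.035 = $112.29
Commuter benefit: $203.62
Pre-tax total = $112.29 + $203.62 = $315.91
Taxable wages = $3,208.40 − $315.91 = $2,892.49
State withholding: $2,892.49 × 0.0826 = $238.92
OASDI: $3,208.40 × 0.0463 = $148.55
SDI: $3,208.40 × 0.009 = $28.88
PFL insurance: $3,208.40 × 0.0139 = $44.60
Total deductions = $112.29 + $203.62 + $238.92 + $148.55 + $28.88 + $44.60 = $776.86
Net pay = $3,208.40 − $776.86 = $2,431.54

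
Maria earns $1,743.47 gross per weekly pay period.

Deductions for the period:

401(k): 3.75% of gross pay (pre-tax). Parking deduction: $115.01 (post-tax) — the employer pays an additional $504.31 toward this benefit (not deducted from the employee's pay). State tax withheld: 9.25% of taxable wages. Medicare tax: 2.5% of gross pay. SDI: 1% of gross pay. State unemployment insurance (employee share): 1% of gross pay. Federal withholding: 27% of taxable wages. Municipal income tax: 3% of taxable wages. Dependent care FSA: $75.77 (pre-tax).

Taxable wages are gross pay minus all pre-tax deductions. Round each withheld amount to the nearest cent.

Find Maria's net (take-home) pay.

$779.95

401(k): $1,743.47 × 0.0375 = $65.38
Dependent care FSA: $75.77
Pre-tax total = $65.38 + $75.77 = $141.15
Taxable wages = $1,743.47 − $141.15 = $1,602.32
Federal withholding: $1,602.32 × 0.27 = $432.63
Municipal income tax: $1,602.32 × 0.03 = $48.07
State tax withheld: $1,602.32 × 0.0925 = $148.21
State unemployment insurance (employee share): $1,743.47 × 0.01 = $17.43
Medicare tax: $1,743.47 × 0.025 = $43.59
SDI: $1,743.47 × 0.01 = $17.43
Parking deduction: $115.01
(Employer's $504.31 toward parking deduction is not withheld from the employee.)
Total deductions = $65.38 + $75.77 + $432.63 + $48.07 + $148.21 + $17.43 + $43.59 + $17.43 + $115.01 = $963.52
Net pay = $1,743.47 − $963.52 = $779.95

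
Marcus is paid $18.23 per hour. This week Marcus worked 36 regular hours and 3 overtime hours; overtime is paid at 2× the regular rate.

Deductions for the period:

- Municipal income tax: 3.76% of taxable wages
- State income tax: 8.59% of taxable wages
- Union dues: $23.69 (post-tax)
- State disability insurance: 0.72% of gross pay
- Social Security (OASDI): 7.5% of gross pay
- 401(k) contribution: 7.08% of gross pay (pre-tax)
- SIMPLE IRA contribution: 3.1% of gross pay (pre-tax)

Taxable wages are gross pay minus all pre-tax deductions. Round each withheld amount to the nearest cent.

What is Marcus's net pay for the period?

$516.16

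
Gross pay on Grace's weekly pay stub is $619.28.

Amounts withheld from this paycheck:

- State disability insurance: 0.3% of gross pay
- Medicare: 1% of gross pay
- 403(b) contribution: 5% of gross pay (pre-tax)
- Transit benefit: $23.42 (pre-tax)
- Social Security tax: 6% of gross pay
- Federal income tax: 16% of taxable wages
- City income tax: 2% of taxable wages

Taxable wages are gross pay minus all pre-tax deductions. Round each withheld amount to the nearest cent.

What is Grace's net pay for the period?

$418.01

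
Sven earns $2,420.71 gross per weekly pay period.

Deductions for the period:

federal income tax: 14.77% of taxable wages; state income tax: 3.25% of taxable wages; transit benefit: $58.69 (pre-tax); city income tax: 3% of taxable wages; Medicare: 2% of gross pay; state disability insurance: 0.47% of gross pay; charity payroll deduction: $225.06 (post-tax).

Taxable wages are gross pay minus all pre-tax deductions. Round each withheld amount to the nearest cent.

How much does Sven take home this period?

Transit benefit: $58.69
Taxable wages = $2,420.71 − $58.69 = $2,362.02
Federal income tax: $2,362.02 × 0.1477 = $348.87
State income tax: $2,362.02 × 0.0325 = $76.77
City income tax: $2,362.02 × 0.03 = $70.86
Medicare: $2,420.71 × 0.02 = $48.41
State disability insurance: $2,420.71 × 0.0047 = $11.38
Charity payroll deduction: $225.06
Total deductions = $58.69 + $348.87 + $76.77 + $70.86 + $48.41 + $11.38 + $225.06 = $840.04
Net pay = $2,420.71 − $840.04 = $1,580.67

$1,580.67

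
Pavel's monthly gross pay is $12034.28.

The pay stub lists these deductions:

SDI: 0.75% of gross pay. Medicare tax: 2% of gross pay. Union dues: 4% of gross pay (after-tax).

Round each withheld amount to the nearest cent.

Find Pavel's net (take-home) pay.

SDI: $12034.28 × 0.0075 = $90.26
Medicare tax: $12034.28 × 0.02 = $240.69
Union dues: $12034.28 × 0.04 = $481.37
Total deductions = $90.26 + $240.69 + $481.37 = $812.32
Net pay = $12034.28 − $812.32 = $11221.96

$11221.96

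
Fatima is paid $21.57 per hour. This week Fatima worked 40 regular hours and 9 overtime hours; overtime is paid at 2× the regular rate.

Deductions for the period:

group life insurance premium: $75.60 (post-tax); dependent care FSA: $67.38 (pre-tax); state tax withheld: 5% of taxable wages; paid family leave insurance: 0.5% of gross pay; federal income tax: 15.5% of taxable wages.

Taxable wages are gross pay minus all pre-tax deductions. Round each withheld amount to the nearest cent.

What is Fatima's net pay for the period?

Regular pay: 40 × $21.57 = $862.80
Overtime pay: 9 × $21.57 × 2 = $388.26
Gross pay = $862.80 + $388.26 = $1251.06
Dependent care FSA: $67.38
Taxable wages = $1251.06 − $67.38 = $1183.68
State tax withheld: $1183.68 × 0.05 = $59.18
Federal income tax: $1183.68 × 0.155 = $183.47
Paid family leave insurance: $1251.06 × 0.005 = $6.26
Group life insurance premium: $75.60
Total deductions = $67.38 + $59.18 + $183.47 + $6.26 + $75.60 = $391.89
Net pay = $1251.06 − $391.89 = $859.17

$859.17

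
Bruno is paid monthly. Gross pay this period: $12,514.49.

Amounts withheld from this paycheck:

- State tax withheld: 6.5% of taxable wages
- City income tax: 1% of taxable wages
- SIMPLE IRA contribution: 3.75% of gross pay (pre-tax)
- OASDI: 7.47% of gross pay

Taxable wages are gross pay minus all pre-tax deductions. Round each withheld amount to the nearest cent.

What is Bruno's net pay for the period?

SIMPLE IRA contribution: $12,514.49 × 0.0375 = $469.29
Taxable wages = $12,514.49 − $469.29 = $12,045.20
State tax withheld: $12,045.20 × 0.065 = $782.94
City income tax: $12,045.20 × 0.01 = $120.45
OASDI: $12,514.49 × 0.0747 = $934.83
Total deductions = $469.29 + $782.94 + $120.45 + $934.83 = $2,307.51
Net pay = $12,514.49 − $2,307.51 = $10,206.98

$10,206.98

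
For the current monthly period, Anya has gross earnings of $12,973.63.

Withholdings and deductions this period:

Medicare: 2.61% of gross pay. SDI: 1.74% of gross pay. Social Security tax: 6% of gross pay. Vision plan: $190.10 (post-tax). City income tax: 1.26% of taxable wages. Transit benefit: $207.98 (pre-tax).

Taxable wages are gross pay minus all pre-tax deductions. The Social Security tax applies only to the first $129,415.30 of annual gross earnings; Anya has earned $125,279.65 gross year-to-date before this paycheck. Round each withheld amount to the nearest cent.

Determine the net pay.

Transit benefit: $207.98
Taxable wages = $12,973.63 − $207.98 = $12,765.65
City income tax: $12,765.65 × 0.0126 = $160.85
Medicare: $12,973.63 × 0.0261 = $338.61
Social Security tax: only $129,415.30 − $125,279.65 = $4,135.65 of this check is subject → $4,135.65 × 0.06 = $248.14
SDI: $12,973.63 × 0.0174 = $225.74
Vision plan: $190.10
Total deductions = $207.98 + $160.85 + $338.61 + $248.14 + $225.74 + $190.10 = $1,371.42
Net pay = $12,973.63 − $1,371.42 = $11,602.21

$11,602.21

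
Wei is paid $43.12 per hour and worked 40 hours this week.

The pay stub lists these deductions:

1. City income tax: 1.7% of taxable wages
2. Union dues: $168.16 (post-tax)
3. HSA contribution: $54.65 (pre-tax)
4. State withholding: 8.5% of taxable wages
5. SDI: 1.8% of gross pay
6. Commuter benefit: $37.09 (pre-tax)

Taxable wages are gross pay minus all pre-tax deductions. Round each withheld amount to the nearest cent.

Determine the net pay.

$1,267.28

Gross pay: 40 × $43.12 = $1,724.80
HSA contribution: $54.65
Commuter benefit: $37.09
Pre-tax total = $54.65 + $37.09 = $91.74
Taxable wages = $1,724.80 − $91.74 = $1,633.06
State withholding: $1,633.06 × 0.085 = $138.81
City income tax: $1,633.06 × 0.017 = $27.76
SDI: $1,724.80 × 0.018 = $31.05
Union dues: $168.16
Total deductions = $54.65 + $37.09 + $138.81 + $27.76 + $31.05 + $168.16 = $457.52
Net pay = $1,724.80 − $457.52 = $1,267.28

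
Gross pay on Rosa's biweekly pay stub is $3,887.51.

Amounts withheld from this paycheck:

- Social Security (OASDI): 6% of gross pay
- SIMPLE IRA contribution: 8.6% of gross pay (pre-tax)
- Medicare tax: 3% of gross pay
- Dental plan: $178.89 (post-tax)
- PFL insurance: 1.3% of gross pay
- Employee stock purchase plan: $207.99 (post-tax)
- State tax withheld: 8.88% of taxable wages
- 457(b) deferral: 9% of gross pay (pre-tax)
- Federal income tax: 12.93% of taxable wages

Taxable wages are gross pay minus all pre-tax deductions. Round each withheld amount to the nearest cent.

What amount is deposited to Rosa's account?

$1,717.36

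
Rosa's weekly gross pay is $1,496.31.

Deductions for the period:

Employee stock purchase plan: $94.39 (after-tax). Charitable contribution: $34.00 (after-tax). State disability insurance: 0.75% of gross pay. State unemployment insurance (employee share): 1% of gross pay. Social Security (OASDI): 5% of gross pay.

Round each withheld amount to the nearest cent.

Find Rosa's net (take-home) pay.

$1,266.92

State unemployment insurance (employee share): $1,496.31 × 0.01 = $14.96
Social Security (OASDI): $1,496.31 × 0.05 = $74.82
State disability insurance: $1,496.31 × 0.0075 = $11.22
Employee stock purchase plan: $94.39
Charitable contribution: $34.00
Total deductions = $14.96 + $74.82 + $11.22 + $94.39 + $34.00 = $229.39
Net pay = $1,496.31 − $229.39 = $1,266.92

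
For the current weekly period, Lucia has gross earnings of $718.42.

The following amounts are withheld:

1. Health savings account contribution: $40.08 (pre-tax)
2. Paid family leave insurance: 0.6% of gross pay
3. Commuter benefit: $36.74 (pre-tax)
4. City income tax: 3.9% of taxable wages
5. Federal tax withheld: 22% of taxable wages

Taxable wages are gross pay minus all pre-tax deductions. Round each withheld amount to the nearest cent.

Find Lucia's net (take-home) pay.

$471.12

Commuter benefit: $36.74
Health savings account contribution: $40.08
Pre-tax total = $36.74 + $40.08 = $76.82
Taxable wages = $718.42 − $76.82 = $641.60
Federal tax withheld: $641.60 × 0.22 = $141.15
City income tax: $641.60 × 0.039 = $25.02
Paid family leave insurance: $718.42 × 0.006 = $4.31
Total deductions = $36.74 + $40.08 + $141.15 + $25.02 + $4.31 = $247.30
Net pay = $718.42 − $247.30 = $471.12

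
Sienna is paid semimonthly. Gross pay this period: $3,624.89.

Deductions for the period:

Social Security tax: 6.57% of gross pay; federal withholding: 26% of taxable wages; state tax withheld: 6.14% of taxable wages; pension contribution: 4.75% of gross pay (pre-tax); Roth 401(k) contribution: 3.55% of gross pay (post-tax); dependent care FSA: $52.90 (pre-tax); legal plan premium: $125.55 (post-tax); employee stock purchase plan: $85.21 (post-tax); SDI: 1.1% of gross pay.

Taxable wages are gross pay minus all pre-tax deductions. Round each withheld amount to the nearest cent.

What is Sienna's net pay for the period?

Dependent care FSA: $52.90
Pension contribution: $3,624.89 × 0.0475 = $172.18
Pre-tax total = $52.90 + $172.18 = $225.08
Taxable wages = $3,624.89 − $225.08 = $3,399.81
State tax withheld: $3,399.81 × 0.0614 = $208.75
Federal withholding: $3,399.81 × 0.26 = $883.95
SDI: $3,624.89 × 0.011 = $39.87
Social Security tax: $3,624.89 × 0.0657 = $238.16
Roth 401(k) contribution: $3,624.89 × 0.0355 = $128.68
Employee stock purchase plan: $85.21
Legal plan premium: $125.55
Total deductions = $52.90 + $172.18 + $208.75 + $883.95 + $39.87 + $238.16 + $128.68 + $85.21 + $125.55 = $1,935.25
Net pay = $3,624.89 − $1,935.25 = $1,689.64

$1,689.64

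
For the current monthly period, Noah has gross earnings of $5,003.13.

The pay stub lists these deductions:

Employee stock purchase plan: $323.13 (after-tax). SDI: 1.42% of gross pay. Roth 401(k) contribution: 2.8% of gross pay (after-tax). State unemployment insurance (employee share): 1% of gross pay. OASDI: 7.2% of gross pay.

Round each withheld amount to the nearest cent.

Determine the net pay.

State unemployment insurance (employee share): $5,003.13 × 0.01 = $50.03
SDI: $5,003.13 × 0.0142 = $71.04
OASDI: $5,003.13 × 0.072 = $360.23
Roth 401(k) contribution: $5,003.13 × 0.028 = $140.09
Employee stock purchase plan: $323.13
Total deductions = $50.03 + $71.04 + $360.23 + $140.09 + $323.13 = $944.52
Net pay = $5,003.13 − $944.52 = $4,058.61

$4,058.61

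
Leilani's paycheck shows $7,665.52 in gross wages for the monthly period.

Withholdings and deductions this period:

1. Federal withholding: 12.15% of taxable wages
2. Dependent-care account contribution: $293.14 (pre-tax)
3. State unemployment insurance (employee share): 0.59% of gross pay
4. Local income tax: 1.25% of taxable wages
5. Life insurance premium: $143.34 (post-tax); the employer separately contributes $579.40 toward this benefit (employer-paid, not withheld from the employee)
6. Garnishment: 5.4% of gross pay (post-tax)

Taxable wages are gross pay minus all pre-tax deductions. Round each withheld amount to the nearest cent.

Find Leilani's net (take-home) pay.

Dependent-care account contribution: $293.14
Taxable wages = $7,665.52 − $293.14 = $7,372.38
Federal withholding: $7,372.38 × 0.1215 = $895.74
Local income tax: $7,372.38 × 0.0125 = $92.15
State unemployment insurance (employee share): $7,665.52 × 0.0059 = $45.23
Garnishment: $7,665.52 × 0.054 = $413.94
Life insurance premium: $143.34
(Employer's $579.40 toward life insurance premium is not withheld from the employee.)
Total deductions = $293.14 + $895.74 + $92.15 + $45.23 + $413.94 + $143.34 = $1,883.54
Net pay = $7,665.52 − $1,883.54 = $5,781.98

$5,781.98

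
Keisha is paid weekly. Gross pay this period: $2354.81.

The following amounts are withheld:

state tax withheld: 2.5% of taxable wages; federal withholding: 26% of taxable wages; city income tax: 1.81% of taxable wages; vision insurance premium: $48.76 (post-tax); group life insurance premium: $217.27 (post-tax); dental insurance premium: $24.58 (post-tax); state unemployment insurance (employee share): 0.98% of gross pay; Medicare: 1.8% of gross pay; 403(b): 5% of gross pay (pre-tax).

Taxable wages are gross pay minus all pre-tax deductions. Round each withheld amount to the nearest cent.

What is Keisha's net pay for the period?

$1202.93

403(b): $2354.81 × 0.05 = $117.74
Taxable wages = $2354.81 − $117.74 = $2237.07
City income tax: $2237.07 × 0.0181 = $40.49
Federal withholding: $2237.07 × 0.26 = $581.64
State tax withheld: $2237.07 × 0.025 = $55.93
Medicare: $2354.81 × 0.018 = $42.39
State unemployment insurance (employee share): $2354.81 × 0.0098 = $23.08
Vision insurance premium: $48.76
Dental insurance premium: $24.58
Group life insurance premium: $217.27
Total deductions = $117.74 + $40.49 + $581.64 + $55.93 + $42.39 + $23.08 + $48.76 + $24.58 + $217.27 = $1151.88
Net pay = $2354.81 − $1151.88 = $1202.93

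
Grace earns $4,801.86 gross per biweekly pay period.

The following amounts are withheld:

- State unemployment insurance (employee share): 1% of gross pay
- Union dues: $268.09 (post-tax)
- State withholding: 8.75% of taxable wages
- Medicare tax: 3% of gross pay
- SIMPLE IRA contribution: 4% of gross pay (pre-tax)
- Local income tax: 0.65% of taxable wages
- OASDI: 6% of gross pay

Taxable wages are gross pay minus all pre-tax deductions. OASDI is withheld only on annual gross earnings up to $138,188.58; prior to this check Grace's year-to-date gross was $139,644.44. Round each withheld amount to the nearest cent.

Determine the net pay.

SIMPLE IRA contribution: $4,801.86 × 0.04 = $192.07
Taxable wages = $4,801.86 − $192.07 = $4,609.79
Local income tax: $4,609.79 × 0.0065 = $29.96
State withholding: $4,609.79 × 0.0875 = $403.36
Medicare tax: $4,801.86 × 0.03 = $144.06
State unemployment insurance (employee share): $4,801.86 × 0.01 = $48.02
OASDI: annual cap $138,188.58 already reached (YTD $139,644.44), so $0.00
Union dues: $268.09
Total deductions = $192.07 + $29.96 + $403.36 + $144.06 + $48.02 + $0.00 + $268.09 = $1,085.56
Net pay = $4,801.86 − $1,085.56 = $3,716.30

$3,716.30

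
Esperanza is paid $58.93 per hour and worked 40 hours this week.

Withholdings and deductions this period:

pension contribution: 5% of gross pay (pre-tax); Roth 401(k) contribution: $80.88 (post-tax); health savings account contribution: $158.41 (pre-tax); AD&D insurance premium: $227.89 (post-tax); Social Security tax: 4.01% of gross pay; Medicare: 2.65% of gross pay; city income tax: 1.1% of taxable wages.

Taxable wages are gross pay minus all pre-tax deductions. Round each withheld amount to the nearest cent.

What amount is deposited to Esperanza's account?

Gross pay: 40 × $58.93 = $2357.20
Pension contribution: $2357.20 × 0.05 = $117.86
Health savings account contribution: $158.41
Pre-tax total = $117.86 + $158.41 = $276.27
Taxable wages = $2357.20 − $276.27 = $2080.93
City income tax: $2080.93 × 0.011 = $22.89
Medicare: $2357.20 × 0.0265 = $62.47
Social Security tax: $2357.20 × 0.0401 = $94.52
AD&D insurance premium: $227.89
Roth 401(k) contribution: $80.88
Total deductions = $117.86 + $158.41 + $22.89 + $62.47 + $94.52 + $227.89 + $80.88 = $764.92
Net pay = $2357.20 − $764.92 = $1592.28

$1592.28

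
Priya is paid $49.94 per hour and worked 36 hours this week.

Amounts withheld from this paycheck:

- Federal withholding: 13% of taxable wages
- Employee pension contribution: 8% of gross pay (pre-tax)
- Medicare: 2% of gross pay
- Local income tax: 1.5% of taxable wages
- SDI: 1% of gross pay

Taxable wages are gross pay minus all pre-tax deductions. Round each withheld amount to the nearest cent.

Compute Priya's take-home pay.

Gross pay: 36 × $49.94 = $1,797.84
Employee pension contribution: $1,797.84 × 0.08 = $143.83
Taxable wages = $1,797.84 − $143.83 = $1,654.01
Local income tax: $1,654.01 × 0.015 = $24.81
Federal withholding: $1,654.01 × 0.13 = $215.02
SDI: $1,797.84 × 0.01 = $17.98
Medicare: $1,797.84 × 0.02 = $35.96
Total deductions = $143.83 + $24.81 + $215.02 + $17.98 + $35.96 = $437.60
Net pay = $1,797.84 − $437.60 = $1,360.24

$1,360.24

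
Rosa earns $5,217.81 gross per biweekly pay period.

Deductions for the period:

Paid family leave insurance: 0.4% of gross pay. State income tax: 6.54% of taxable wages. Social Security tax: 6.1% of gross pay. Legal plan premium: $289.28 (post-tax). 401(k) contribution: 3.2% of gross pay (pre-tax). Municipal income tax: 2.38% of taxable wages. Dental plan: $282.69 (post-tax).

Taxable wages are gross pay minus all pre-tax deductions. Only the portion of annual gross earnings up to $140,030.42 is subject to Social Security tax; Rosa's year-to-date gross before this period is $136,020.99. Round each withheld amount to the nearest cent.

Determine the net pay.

$3,762.89

401(k) contribution: $5,217.81 × 0.032 = $166.97
Taxable wages = $5,217.81 − $166.97 = $5,050.84
Municipal income tax: $5,050.84 × 0.0238 = $120.21
State income tax: $5,050.84 × 0.0654 = $330.32
Social Security tax: only $140,030.42 − $136,020.99 = $4,009.43 of this check is subject → $4,009.43 × 0.061 = $244.58
Paid family leave insurance: $5,217.81 × 0.004 = $20.87
Legal plan premium: $289.28
Dental plan: $282.69
Total deductions = $166.97 + $120.21 + $330.32 + $244.58 + $20.87 + $289.28 + $282.69 = $1,454.92
Net pay = $5,217.81 − $1,454.92 = $3,762.89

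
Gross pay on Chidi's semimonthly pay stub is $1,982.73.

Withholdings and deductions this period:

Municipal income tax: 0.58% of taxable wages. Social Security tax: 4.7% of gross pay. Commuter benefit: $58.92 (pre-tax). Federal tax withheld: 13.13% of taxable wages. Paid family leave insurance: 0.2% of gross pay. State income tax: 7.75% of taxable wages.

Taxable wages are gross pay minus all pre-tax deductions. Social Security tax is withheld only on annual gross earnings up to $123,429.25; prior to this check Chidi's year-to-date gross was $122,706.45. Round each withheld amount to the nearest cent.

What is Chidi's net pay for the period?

$1,473.01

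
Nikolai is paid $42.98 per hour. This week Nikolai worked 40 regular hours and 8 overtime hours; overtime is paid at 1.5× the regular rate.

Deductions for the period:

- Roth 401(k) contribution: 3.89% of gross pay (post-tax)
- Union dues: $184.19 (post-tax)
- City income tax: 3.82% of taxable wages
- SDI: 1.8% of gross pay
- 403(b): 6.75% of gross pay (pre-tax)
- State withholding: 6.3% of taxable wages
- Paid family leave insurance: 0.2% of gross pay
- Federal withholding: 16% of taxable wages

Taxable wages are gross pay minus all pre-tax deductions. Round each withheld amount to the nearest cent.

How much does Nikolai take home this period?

Regular pay: 40 × $42.98 = $1,719.20
Overtime pay: 8 × $42.98 × 1.5 = $515.76
Gross pay = $1,719.20 + $515.76 = $2,234.96
403(b): $2,234.96 × 0.0675 = $150.86
Taxable wages = $2,234.96 − $150.86 = $2,084.10
State withholding: $2,084.10 × 0.063 = $131.30
Federal withholding: $2,084.10 × 0.16 = $333.46
City income tax: $2,084.10 × 0.0382 = $79.61
SDI: $2,234.96 × 0.018 = $40.23
Paid family leave insurance: $2,234.96 × 0.002 = $4.47
Union dues: $184.19
Roth 401(k) contribution: $2,234.96 × 0.0389 = $86.94
Total deductions = $150.86 + $131.30 + $333.46 + $79.61 + $40.23 + $4.47 + $184.19 + $86.94 = $1,011.06
Net pay = $2,234.96 − $1,011.06 = $1,223.90

$1,223.90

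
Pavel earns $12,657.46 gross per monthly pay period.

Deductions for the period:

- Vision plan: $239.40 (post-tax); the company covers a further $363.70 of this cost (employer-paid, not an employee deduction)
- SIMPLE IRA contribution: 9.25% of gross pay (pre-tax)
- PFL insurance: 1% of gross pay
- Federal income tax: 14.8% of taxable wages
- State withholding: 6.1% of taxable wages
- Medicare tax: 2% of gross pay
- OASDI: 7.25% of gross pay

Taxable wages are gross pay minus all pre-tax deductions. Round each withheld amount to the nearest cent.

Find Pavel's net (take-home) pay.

SIMPLE IRA contribution: $12,657.46 × 0.0925 = $1,170.82
Taxable wages = $12,657.46 − $1,170.82 = $11,486.64
Federal income tax: $11,486.64 × 0.148 = $1,700.02
State withholding: $11,486.64 × 0.061 = $700.69
Medicare tax: $12,657.46 × 0.02 = $253.15
OASDI: $12,657.46 × 0.0725 = $917.67
PFL insurance: $12,657.46 × 0.01 = $126.57
Vision plan: $239.40
(Employer's $363.70 toward vision plan is not withheld from the employee.)
Total deductions = $1,170.82 + $1,700.02 + $700.69 + $253.15 + $917.67 + $126.57 + $239.40 = $5,108.32
Net pay = $12,657.46 − $5,108.32 = $7,549.14

$7,549.14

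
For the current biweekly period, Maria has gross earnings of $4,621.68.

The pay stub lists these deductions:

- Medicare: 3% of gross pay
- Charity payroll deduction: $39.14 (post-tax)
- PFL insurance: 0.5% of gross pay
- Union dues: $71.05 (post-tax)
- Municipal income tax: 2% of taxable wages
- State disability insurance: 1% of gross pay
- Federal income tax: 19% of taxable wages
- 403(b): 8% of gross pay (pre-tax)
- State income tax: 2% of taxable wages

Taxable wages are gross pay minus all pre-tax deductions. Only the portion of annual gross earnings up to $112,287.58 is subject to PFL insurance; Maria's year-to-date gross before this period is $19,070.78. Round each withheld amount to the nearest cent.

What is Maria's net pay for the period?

$2,955.83

403(b): $4,621.68 × 0.08 = $369.73
Taxable wages = $4,621.68 − $369.73 = $4,251.95
State income tax: $4,251.95 × 0.02 = $85.04
Municipal income tax: $4,251.95 × 0.02 = $85.04
Federal income tax: $4,251.95 × 0.19 = $807.87
State disability insurance: $4,621.68 × 0.01 = $46.22
PFL insurance: cap not yet reached, full $4,621.68 is subject → $4,621.68 × 0.005 = $23.11
Medicare: $4,621.68 × 0.03 = $138.65
Union dues: $71.05
Charity payroll deduction: $39.14
Total deductions = $369.73 + $85.04 + $85.04 + $807.87 + $46.22 + $23.11 + $138.65 + $71.05 + $39.14 = $1,665.85
Net pay = $4,621.68 − $1,665.85 = $2,955.83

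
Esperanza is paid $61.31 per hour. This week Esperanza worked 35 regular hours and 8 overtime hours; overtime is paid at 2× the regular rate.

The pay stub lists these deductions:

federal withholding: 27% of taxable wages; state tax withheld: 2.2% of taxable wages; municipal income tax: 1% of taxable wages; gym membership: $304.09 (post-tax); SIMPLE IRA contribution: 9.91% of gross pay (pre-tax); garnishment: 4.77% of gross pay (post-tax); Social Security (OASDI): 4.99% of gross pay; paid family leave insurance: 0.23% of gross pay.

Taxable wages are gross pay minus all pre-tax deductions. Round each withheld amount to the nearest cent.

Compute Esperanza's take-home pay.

Regular pay: 35 × $61.31 = $2145.85
Overtime pay: 8 × $61.31 × 2 = $980.96
Gross pay = $2145.85 + $980.96 = $3126.81
SIMPLE IRA contribution: $3126.81 × 0.0991 = $309.87
Taxable wages = $3126.81 − $309.87 = $2816.94
Federal withholding: $2816.94 × 0.27 = $760.57
Municipal income tax: $2816.94 × 0.01 = $28.17
State tax withheld: $2816.94 × 0.022 = $61.97
Paid family leave insurance: $3126.81 × 0.0023 = $7.19
Social Security (OASDI): $3126.81 × 0.0499 = $156.03
Gym membership: $304.09
Garnishment: $3126.81 × 0.0477 = $149.15
Total deductions = $309.87 + $760.57 + $28.17 + $61.97 + $7.19 + $156.03 + $304.09 + $149.15 = $1777.04
Net pay = $3126.81 − $1777.04 = $1349.77

$1349.77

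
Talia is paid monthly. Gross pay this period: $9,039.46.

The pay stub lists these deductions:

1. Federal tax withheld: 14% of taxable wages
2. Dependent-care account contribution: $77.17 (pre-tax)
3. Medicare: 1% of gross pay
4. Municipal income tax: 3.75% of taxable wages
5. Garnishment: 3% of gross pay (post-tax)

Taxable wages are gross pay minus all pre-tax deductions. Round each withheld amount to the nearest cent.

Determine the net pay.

$7,009.91

Dependent-care account contribution: $77.17
Taxable wages = $9,039.46 − $77.17 = $8,962.29
Federal tax withheld: $8,962.29 × 0.14 = $1,254.72
Municipal income tax: $8,962.29 × 0.0375 = $336.09
Medicare: $9,039.46 × 0.01 = $90.39
Garnishment: $9,039.46 × 0.03 = $271.18
Total deductions = $77.17 + $1,254.72 + $336.09 + $90.39 + $271.18 = $2,029.55
Net pay = $9,039.46 − $2,029.55 = $7,009.91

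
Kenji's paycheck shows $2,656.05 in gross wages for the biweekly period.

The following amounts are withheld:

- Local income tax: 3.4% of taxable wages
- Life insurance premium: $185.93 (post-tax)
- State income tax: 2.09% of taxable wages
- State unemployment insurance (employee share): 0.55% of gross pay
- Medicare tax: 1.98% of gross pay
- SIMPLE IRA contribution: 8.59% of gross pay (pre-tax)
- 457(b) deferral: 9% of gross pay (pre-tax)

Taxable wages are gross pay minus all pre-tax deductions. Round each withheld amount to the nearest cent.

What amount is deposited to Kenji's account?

$1,815.56

457(b) deferral: $2,656.05 × 0.09 = $239.04
SIMPLE IRA contribution: $2,656.05 × 0.0859 = $228.15
Pre-tax total = $239.04 + $228.15 = $467.19
Taxable wages = $2,656.05 − $467.19 = $2,188.86
Local income tax: $2,188.86 × 0.034 = $74.42
State income tax: $2,188.86 × 0.0209 = $45.75
Medicare tax: $2,656.05 × 0.0198 = $52.59
State unemployment insurance (employee share): $2,656.05 × 0.0055 = $14.61
Life insurance premium: $185.93
Total deductions = $239.04 + $228.15 + $74.42 + $45.75 + $52.59 + $14.61 + $185.93 = $840.49
Net pay = $2,656.05 − $840.49 = $1,815.56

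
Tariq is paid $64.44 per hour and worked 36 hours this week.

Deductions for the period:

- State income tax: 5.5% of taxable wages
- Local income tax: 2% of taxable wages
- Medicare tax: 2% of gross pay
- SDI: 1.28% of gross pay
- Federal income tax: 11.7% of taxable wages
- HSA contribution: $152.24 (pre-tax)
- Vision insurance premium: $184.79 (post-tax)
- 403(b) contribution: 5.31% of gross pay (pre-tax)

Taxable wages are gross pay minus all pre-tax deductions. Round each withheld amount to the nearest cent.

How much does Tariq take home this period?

$1,391.01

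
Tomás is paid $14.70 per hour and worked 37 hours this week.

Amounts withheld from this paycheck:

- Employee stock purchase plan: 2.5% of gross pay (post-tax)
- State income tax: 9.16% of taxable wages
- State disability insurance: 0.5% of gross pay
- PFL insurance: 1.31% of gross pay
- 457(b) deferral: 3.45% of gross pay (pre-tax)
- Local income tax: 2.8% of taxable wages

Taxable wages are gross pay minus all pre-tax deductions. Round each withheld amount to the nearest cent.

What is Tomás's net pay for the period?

$438.89

Gross pay: 37 × $14.70 = $543.90
457(b) deferral: $543.90 × 0.0345 = $18.76
Taxable wages = $543.90 − $18.76 = $525.14
State income tax: $525.14 × 0.0916 = $48.10
Local income tax: $525.14 × 0.028 = $14.70
PFL insurance: $543.90 × 0.0131 = $7.13
State disability insurance: $543.90 × 0.005 = $2.72
Employee stock purchase plan: $543.90 × 0.025 = $13.60
Total deductions = $18.76 + $48.10 + $14.70 + $7.13 + $2.72 + $13.60 = $105.01
Net pay = $543.90 − $105.01 = $438.89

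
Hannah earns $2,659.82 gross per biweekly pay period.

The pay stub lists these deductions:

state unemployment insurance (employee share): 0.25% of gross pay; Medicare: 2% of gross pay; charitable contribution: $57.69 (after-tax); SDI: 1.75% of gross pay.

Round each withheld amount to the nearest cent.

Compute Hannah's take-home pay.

$2,495.73

State unemployment insurance (employee share): $2,659.82 × 0.0025 = $6.65
Medicare: $2,659.82 × 0.02 = $53.20
SDI: $2,659.82 × 0.0175 = $46.55
Charitable contribution: $57.69
Total deductions = $6.65 + $53.20 + $46.55 + $57.69 = $164.09
Net pay = $2,659.82 − $164.09 = $2,495.73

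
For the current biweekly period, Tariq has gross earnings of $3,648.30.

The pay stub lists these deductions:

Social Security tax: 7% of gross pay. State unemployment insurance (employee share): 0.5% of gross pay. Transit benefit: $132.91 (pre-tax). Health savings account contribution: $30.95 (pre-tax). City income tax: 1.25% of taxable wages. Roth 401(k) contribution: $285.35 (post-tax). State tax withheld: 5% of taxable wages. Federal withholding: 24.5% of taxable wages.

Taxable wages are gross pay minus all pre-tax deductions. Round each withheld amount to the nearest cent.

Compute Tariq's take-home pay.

$1,854.00

Health savings account contribution: $30.95
Transit benefit: $132.91
Pre-tax total = $30.95 + $132.91 = $163.86
Taxable wages = $3,648.30 − $163.86 = $3,484.44
Federal withholding: $3,484.44 × 0.245 = $853.69
City income tax: $3,484.44 × 0.0125 = $43.56
State tax withheld: $3,484.44 × 0.05 = $174.22
Social Security tax: $3,648.30 × 0.07 = $255.38
State unemployment insurance (employee share): $3,648.30 × 0.005 = $18.24
Roth 401(k) contribution: $285.35
Total deductions = $30.95 + $132.91 + $853.69 + $43.56 + $174.22 + $255.38 + $18.24 + $285.35 = $1,794.30
Net pay = $3,648.30 − $1,794.30 = $1,854.00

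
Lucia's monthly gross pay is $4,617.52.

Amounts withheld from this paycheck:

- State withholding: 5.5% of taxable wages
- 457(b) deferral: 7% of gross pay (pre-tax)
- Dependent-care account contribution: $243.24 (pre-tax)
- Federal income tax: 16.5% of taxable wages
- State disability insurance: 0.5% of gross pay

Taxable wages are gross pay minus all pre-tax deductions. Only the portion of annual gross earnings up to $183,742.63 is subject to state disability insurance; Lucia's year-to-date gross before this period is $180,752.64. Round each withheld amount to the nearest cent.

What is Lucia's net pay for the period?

Dependent-care account contribution: $243.24
457(b) deferral: $4,617.52 × 0.07 = $323.23
Pre-tax total = $243.24 + $323.23 = $566.47
Taxable wages = $4,617.52 − $566.47 = $4,051.05
Federal income tax: $4,051.05 × 0.165 = $668.42
State withholding: $4,051.05 × 0.055 = $222.81
State disability insurance: only $183,742.63 − $180,752.64 = $2,989.99 of this check is subject → $2,989.99 × 0.005 = $14.95
Total deductions = $243.24 + $323.23 + $668.42 + $222.81 + $14.95 = $1,472.65
Net pay = $4,617.52 − $1,472.65 = $3,144.87

$3,144.87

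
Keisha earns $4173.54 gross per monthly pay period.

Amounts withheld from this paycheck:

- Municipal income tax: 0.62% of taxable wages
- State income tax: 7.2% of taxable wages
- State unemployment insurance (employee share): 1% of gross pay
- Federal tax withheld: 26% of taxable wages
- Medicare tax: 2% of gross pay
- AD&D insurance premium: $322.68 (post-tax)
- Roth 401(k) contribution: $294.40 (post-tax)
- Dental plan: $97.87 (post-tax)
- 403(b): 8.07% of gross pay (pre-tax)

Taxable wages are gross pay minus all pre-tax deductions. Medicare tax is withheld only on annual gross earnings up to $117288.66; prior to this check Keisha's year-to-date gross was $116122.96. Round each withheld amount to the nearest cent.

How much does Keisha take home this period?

$1759.15

403(b): $4173.54 × 0.0807 = $336.80
Taxable wages = $4173.54 − $336.80 = $3836.74
Municipal income tax: $3836.74 × 0.0062 = $23.79
Federal tax withheld: $3836.74 × 0.26 = $997.55
State income tax: $3836.74 × 0.072 = $276.25
State unemployment insurance (employee share): $4173.54 × 0.01 = $41.74
Medicare tax: only $117288.66 − $116122.96 = $1165.70 of this check is subject → $1165.70 × 0.02 = $23.31
Roth 401(k) contribution: $294.40
AD&D insurance premium: $322.68
Dental plan: $97.87
Total deductions = $336.80 + $23.79 + $997.55 + $276.25 + $41.74 + $23.31 + $294.40 + $322.68 + $97.87 = $2414.39
Net pay = $4173.54 − $2414.39 = $1759.15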